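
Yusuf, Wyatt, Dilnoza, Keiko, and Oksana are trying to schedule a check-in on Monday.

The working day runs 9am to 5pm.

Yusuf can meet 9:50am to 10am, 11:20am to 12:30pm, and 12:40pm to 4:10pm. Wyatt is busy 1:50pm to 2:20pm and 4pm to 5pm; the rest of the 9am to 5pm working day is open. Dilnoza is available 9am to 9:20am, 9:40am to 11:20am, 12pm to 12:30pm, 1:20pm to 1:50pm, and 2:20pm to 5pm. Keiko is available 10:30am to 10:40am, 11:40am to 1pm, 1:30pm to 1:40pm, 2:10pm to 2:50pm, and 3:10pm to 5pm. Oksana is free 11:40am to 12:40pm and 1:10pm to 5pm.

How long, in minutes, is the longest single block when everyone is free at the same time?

50 minutes

Wyatt free within 09:00–17:00: 09:00–13:50, 14:20–16:00.
Yusuf ∩ Wyatt: 09:50–10:00, 11:20–12:30, 12:40–13:50, 14:20–16:00.
Yusuf ∩ Wyatt ∩ Dilnoza: 09:50–10:00, 12:00–12:30, 13:20–13:50, 14:20–16:00.
Yusuf ∩ Wyatt ∩ Dilnoza ∩ Keiko: 12:00–12:30, 13:30–13:40, 14:20–14:50, 15:10–16:00.
Yusuf ∩ Wyatt ∩ Dilnoza ∩ Keiko ∩ Oksana: 12:00–12:30, 13:30–13:40, 14:20–14:50, 15:10–16:00.
Common window lengths: 30, 10, 30, 50 min; longest is 50.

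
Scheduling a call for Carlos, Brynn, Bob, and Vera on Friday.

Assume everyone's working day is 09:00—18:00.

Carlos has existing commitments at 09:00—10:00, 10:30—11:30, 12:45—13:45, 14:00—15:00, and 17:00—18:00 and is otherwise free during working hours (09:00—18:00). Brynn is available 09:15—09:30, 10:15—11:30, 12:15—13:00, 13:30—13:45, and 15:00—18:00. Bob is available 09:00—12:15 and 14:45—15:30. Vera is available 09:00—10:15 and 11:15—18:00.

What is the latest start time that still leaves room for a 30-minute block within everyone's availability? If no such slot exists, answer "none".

Carlos free within 09:00–18:00: 10:00–10:30, 11:30–12:45, 13:45–14:00, 15:00–17:00.
Carlos ∩ Brynn: 10:15–10:30, 12:15–12:45, 15:00–17:00.
Carlos ∩ Brynn ∩ Bob: 10:15–10:30, 15:00–15:30.
Carlos ∩ Brynn ∩ Bob ∩ Vera: 15:00–15:30.
Windows ≥ 30 min: 15:00–15:30.
Latest start in the last window 15:00–15:30 is 15:30 − 30 min = 15:00.

15:00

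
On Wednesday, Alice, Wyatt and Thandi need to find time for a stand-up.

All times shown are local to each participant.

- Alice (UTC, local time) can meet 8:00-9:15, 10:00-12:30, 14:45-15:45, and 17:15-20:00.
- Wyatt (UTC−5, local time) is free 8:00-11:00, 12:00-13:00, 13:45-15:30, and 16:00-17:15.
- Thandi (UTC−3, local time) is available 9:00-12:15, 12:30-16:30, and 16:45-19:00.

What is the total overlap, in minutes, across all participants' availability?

150 minutes

Alice → UTC: 08:00–09:15, 10:00–12:30, 14:45–15:45, 17:15–20:00.
Wyatt → UTC: 13:00–16:00, 17:00–18:00, 18:45–20:30, 21:00–22:15.
Thandi → UTC: 12:00–15:15, 15:30–19:30, 19:45–22:00.
Alice ∩ Wyatt: 14:45–15:45, 17:15–18:00, 18:45–20:00.
Alice ∩ Wyatt ∩ Thandi: 14:45–15:15, 15:30–15:45, 17:15–18:00, 18:45–19:30, 19:45–20:00.
Total common minutes: 30 + 15 + 45 + 45 + 15 = 150.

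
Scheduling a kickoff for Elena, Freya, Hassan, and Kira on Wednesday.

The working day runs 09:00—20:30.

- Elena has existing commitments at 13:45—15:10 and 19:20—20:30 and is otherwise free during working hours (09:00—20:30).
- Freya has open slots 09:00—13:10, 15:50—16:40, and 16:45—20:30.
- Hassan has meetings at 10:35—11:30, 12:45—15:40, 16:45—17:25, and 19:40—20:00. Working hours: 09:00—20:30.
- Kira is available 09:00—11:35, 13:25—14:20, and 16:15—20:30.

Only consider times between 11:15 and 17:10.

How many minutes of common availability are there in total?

30 minutes

Elena free within 09:00–20:30: 09:00–13:45, 15:10–19:20.
Hassan free within 09:00–20:30: 09:00–10:35, 11:30–12:45, 15:40–16:45, 17:25–19:40, 20:00–20:30.
Elena ∩ Freya: 09:00–13:10, 15:50–16:40, 16:45–19:20.
Elena ∩ Freya ∩ Hassan: 09:00–10:35, 11:30–12:45, 15:50–16:40, 17:25–19:20.
Elena ∩ Freya ∩ Hassan ∩ Kira: 09:00–10:35, 11:30–11:35, 16:15–16:40, 17:25–19:20.
Restricted to 11:15–17:10: 11:30–11:35, 16:15–16:40.
Total common minutes: 5 + 25 = 30.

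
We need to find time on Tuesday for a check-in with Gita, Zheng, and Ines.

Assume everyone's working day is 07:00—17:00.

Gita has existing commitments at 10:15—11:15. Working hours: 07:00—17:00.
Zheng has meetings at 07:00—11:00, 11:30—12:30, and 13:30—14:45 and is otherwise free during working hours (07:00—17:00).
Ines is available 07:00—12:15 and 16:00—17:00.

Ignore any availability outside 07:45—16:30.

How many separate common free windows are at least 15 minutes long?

Gita free within 07:00–17:00: 07:00–10:15, 11:15–17:00.
Zheng free within 07:00–17:00: 11:00–11:30, 12:30–13:30, 14:45–17:00.
Gita ∩ Zheng: 11:15–11:30, 12:30–13:30, 14:45–17:00.
Gita ∩ Zheng ∩ Ines: 11:15–11:30, 16:00–17:00.
Restricted to 07:45–16:30: 11:15–11:30, 16:00–16:30.
Windows ≥ 15 min: 11:15–11:30, 16:00–16:30.
That's 2 windows.

2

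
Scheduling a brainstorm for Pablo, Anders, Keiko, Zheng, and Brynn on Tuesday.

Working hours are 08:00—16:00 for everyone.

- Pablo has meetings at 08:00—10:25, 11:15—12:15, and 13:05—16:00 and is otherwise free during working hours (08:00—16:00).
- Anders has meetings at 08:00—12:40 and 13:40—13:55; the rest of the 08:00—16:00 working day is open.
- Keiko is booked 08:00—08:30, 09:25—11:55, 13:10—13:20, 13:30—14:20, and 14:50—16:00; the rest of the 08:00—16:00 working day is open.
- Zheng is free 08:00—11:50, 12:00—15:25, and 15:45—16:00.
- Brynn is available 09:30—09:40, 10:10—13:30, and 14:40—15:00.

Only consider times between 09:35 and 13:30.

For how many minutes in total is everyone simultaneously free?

25 minutes

Pablo free within 08:00–16:00: 10:25–11:15, 12:15–13:05.
Anders free within 08:00–16:00: 12:40–13:40, 13:55–16:00.
Keiko free within 08:00–16:00: 08:30–09:25, 11:55–13:10, 13:20–13:30, 14:20–14:50.
Pablo ∩ Anders: 12:40–13:05.
Pablo ∩ Anders ∩ Keiko: 12:40–13:05.
Pablo ∩ Anders ∩ Keiko ∩ Zheng: 12:40–13:05.
Pablo ∩ Anders ∩ Keiko ∩ Zheng ∩ Brynn: 12:40–13:05.
Restricted to 09:35–13:30: 12:40–13:05.
Total common minutes: 25.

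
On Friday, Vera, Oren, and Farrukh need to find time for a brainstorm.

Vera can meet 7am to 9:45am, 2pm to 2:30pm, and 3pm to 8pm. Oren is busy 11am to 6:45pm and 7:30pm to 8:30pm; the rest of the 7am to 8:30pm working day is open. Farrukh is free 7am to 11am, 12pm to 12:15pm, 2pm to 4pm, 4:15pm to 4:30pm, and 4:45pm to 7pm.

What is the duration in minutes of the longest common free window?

165 minutes

Oren free within 07:00–20:30: 07:00–11:00, 18:45–19:30.
Vera ∩ Oren: 07:00–09:45, 18:45–19:30.
Vera ∩ Oren ∩ Farrukh: 07:00–09:45, 18:45–19:00.
Common window lengths: 165, 15 min; longest is 165.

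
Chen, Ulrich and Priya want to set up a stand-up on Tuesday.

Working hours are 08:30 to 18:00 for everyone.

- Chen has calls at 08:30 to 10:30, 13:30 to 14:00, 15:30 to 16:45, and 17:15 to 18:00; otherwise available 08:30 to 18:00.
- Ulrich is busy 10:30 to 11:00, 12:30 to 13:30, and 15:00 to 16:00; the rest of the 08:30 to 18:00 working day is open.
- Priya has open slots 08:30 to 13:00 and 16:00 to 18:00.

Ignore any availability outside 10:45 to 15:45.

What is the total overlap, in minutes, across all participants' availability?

Chen free within 08:30–18:00: 10:30–13:30, 14:00–15:30, 16:45–17:15.
Ulrich free within 08:30–18:00: 08:30–10:30, 11:00–12:30, 13:30–15:00, 16:00–18:00.
Chen ∩ Ulrich: 11:00–12:30, 14:00–15:00, 16:45–17:15.
Chen ∩ Ulrich ∩ Priya: 11:00–12:30, 16:45–17:15.
Restricted to 10:45–15:45: 11:00–12:30.
Total common minutes: 90.

90 minutes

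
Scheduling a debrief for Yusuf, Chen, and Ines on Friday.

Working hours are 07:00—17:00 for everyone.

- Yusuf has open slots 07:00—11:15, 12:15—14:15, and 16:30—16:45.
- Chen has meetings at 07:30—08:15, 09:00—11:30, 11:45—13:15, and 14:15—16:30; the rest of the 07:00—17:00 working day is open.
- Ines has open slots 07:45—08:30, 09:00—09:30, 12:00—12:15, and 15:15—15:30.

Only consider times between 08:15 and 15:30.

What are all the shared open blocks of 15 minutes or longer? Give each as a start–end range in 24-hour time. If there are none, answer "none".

Chen free within 07:00–17:00: 07:00–07:30, 08:15–09:00, 11:30–11:45, 13:15–14:15, 16:30–17:00.
Yusuf ∩ Chen: 07:00–07:30, 08:15–09:00, 13:15–14:15, 16:30–16:45.
Yusuf ∩ Chen ∩ Ines: 08:15–08:30.
Restricted to 08:15–15:30: 08:15–08:30.
Windows ≥ 15 min: 08:15–08:30.

08:15–08:30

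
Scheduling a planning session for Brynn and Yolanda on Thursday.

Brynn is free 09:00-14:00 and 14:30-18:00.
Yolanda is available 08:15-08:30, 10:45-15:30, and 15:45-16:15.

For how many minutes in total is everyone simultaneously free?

285 minutes

Brynn ∩ Yolanda: 10:45–14:00, 14:30–15:30, 15:45–16:15.
Total common minutes: 195 + 60 + 30 = 285.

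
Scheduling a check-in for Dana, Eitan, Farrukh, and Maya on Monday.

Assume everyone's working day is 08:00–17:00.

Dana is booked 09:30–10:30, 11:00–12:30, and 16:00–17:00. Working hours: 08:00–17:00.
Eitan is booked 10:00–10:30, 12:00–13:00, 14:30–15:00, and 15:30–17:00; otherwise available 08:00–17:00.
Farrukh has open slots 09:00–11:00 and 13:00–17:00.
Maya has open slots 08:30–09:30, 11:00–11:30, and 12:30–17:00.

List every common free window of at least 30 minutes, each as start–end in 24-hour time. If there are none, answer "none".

09:00–09:30, 13:00–14:30, 15:00–15:30

Dana free within 08:00–17:00: 08:00–09:30, 10:30–11:00, 12:30–16:00.
Eitan free within 08:00–17:00: 08:00–10:00, 10:30–12:00, 13:00–14:30, 15:00–15:30.
Dana ∩ Eitan: 08:00–09:30, 10:30–11:00, 13:00–14:30, 15:00–15:30.
Dana ∩ Eitan ∩ Farrukh: 09:00–09:30, 10:30–11:00, 13:00–14:30, 15:00–15:30.
Dana ∩ Eitan ∩ Farrukh ∩ Maya: 09:00–09:30, 13:00–14:30, 15:00–15:30.
Windows ≥ 30 min: 09:00–09:30, 13:00–14:30, 15:00–15:30.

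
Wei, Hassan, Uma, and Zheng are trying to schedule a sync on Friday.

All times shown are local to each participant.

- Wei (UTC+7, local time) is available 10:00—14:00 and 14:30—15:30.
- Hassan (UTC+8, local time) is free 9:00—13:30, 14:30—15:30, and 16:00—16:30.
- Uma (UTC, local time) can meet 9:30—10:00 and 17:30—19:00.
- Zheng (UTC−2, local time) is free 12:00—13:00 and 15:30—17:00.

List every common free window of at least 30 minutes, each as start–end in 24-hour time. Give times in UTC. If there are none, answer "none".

Wei → UTC: 03:00–07:00, 07:30–08:30.
Hassan → UTC: 01:00–05:30, 06:30–07:30, 08:00–08:30.
Uma → UTC: 09:30–10:00, 17:30–19:00.
Zheng → UTC: 14:00–15:00, 17:30–19:00.
Wei ∩ Hassan: 03:00–05:30, 06:30–07:00, 08:00–08:30.
Wei ∩ Hassan ∩ Uma: (none).
Wei ∩ Hassan ∩ Uma ∩ Zheng: (none).
Windows ≥ 30 min: (none).

none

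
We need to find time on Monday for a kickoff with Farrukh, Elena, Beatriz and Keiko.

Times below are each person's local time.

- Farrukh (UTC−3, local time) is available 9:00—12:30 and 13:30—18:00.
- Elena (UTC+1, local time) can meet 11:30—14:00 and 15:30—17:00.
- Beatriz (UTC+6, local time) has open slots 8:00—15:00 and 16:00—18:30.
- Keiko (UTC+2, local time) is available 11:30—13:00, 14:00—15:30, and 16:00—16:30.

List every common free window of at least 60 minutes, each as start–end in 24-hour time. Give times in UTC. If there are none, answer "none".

Farrukh → UTC: 12:00–15:30, 16:30–21:00.
Elena → UTC: 10:30–13:00, 14:30–16:00.
Beatriz → UTC: 02:00–09:00, 10:00–12:30.
Keiko → UTC: 09:30–11:00, 12:00–13:30, 14:00–14:30.
Farrukh ∩ Elena: 12:00–13:00, 14:30–15:30.
Farrukh ∩ Elena ∩ Beatriz: 12:00–12:30.
Farrukh ∩ Elena ∩ Beatriz ∩ Keiko: 12:00–12:30.
Windows ≥ 60 min: (none).

none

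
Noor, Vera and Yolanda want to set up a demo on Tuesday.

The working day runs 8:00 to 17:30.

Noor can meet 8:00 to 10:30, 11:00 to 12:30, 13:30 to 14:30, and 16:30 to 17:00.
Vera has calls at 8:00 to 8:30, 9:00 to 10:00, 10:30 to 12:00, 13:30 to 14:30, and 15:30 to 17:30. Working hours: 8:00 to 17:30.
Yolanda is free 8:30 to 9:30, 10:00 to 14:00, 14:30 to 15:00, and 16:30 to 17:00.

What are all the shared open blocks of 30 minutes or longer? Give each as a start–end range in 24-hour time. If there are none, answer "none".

08:30–09:00, 10:00–10:30, 12:00–12:30

Vera free within 08:00–17:30: 08:30–09:00, 10:00–10:30, 12:00–13:30, 14:30–15:30.
Noor ∩ Vera: 08:30–09:00, 10:00–10:30, 12:00–12:30.
Noor ∩ Vera ∩ Yolanda: 08:30–09:00, 10:00–10:30, 12:00–12:30.
Windows ≥ 30 min: 08:30–09:00, 10:00–10:30, 12:00–12:30.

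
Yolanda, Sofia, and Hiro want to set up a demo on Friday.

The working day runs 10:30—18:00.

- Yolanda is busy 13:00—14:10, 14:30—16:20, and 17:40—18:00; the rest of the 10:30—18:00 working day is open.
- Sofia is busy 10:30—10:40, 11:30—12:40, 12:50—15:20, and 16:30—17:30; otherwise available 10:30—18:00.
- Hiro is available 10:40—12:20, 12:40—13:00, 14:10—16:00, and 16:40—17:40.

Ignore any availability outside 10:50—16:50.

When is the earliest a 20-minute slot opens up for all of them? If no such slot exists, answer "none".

Yolanda free within 10:30–18:00: 10:30–13:00, 14:10–14:30, 16:20–17:40.
Sofia free within 10:30–18:00: 10:40–11:30, 12:40–12:50, 15:20–16:30, 17:30–18:00.
Yolanda ∩ Sofia: 10:40–11:30, 12:40–12:50, 16:20–16:30, 17:30–17:40.
Yolanda ∩ Sofia ∩ Hiro: 10:40–11:30, 12:40–12:50, 17:30–17:40.
Restricted to 10:50–16:50: 10:50–11:30, 12:40–12:50.
Windows ≥ 20 min: 10:50–11:30.
Earliest such window starts at 10:50.

10:50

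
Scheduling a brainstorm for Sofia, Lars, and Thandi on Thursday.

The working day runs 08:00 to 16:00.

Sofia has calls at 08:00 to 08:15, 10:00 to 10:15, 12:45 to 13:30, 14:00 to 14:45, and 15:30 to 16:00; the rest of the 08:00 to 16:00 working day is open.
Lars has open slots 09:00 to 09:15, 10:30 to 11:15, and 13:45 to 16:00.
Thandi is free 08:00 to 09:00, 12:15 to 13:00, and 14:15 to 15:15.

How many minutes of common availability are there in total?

Sofia free within 08:00–16:00: 08:15–10:00, 10:15–12:45, 13:30–14:00, 14:45–15:30.
Sofia ∩ Lars: 09:00–09:15, 10:30–11:15, 13:45–14:00, 14:45–15:30.
Sofia ∩ Lars ∩ Thandi: 14:45–15:15.
Total common minutes: 30.

30 minutes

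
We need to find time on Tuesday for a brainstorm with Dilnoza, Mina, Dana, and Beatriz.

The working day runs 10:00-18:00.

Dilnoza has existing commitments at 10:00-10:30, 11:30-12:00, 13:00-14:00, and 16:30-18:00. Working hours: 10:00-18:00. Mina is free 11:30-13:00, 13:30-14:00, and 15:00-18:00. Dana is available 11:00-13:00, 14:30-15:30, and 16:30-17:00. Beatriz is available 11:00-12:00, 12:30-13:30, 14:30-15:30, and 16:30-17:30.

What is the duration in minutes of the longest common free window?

30 minutes

Dilnoza free within 10:00–18:00: 10:30–11:30, 12:00–13:00, 14:00–16:30.
Dilnoza ∩ Mina: 12:00–13:00, 15:00–16:30.
Dilnoza ∩ Mina ∩ Dana: 12:00–13:00, 15:00–15:30.
Dilnoza ∩ Mina ∩ Dana ∩ Beatriz: 12:30–13:00, 15:00–15:30.
Common window lengths: 30, 30 min; longest is 30.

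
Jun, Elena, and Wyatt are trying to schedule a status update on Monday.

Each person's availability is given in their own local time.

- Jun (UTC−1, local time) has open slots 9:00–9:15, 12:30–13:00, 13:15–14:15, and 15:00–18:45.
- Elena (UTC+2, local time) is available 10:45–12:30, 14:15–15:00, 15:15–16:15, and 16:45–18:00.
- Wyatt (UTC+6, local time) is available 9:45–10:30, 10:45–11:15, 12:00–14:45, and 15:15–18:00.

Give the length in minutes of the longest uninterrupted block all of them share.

Jun → UTC: 10:00–10:15, 13:30–14:00, 14:15–15:15, 16:00–19:45.
Elena → UTC: 08:45–10:30, 12:15–13:00, 13:15–14:15, 14:45–16:00.
Wyatt → UTC: 03:45–04:30, 04:45–05:15, 06:00–08:45, 09:15–12:00.
Jun ∩ Elena: 10:00–10:15, 13:30–14:00, 14:45–15:15.
Jun ∩ Elena ∩ Wyatt: 10:00–10:15.
Single common window of 15 minutes.

15 minutes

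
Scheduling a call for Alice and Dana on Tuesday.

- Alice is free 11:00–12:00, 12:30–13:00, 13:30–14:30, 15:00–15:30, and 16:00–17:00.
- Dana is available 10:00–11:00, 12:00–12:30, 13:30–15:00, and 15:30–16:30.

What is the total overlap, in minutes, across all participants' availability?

90 minutes

Alice ∩ Dana: 13:30–14:30, 16:00–16:30.
Total common minutes: 60 + 30 = 90.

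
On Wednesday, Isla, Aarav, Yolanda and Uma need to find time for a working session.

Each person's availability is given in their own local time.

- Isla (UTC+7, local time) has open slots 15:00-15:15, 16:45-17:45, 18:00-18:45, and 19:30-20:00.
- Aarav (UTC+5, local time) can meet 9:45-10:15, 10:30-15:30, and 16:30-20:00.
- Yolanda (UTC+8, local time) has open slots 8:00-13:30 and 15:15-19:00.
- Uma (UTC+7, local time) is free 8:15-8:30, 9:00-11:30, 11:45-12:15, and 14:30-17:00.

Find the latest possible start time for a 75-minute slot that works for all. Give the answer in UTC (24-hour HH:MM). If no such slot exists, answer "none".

Isla → UTC: 08:00–08:15, 09:45–10:45, 11:00–11:45, 12:30–13:00.
Aarav → UTC: 04:45–05:15, 05:30–10:30, 11:30–15:00.
Yolanda → UTC: 00:00–05:30, 07:15–11:00.
Uma → UTC: 01:15–01:30, 02:00–04:30, 04:45–05:15, 07:30–10:00.
Isla ∩ Aarav: 08:00–08:15, 09:45–10:30, 11:30–11:45, 12:30–13:00.
Isla ∩ Aarav ∩ Yolanda: 08:00–08:15, 09:45–10:30.
Isla ∩ Aarav ∩ Yolanda ∩ Uma: 08:00–08:15, 09:45–10:00.
Windows ≥ 75 min: (none).

none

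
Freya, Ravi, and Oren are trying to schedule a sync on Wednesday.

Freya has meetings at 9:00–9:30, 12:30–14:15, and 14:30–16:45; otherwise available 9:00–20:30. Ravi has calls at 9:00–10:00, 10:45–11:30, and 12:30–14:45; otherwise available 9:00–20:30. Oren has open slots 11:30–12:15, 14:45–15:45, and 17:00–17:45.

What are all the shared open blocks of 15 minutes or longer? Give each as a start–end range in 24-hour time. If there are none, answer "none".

Freya free within 09:00–20:30: 09:30–12:30, 14:15–14:30, 16:45–20:30.
Ravi free within 09:00–20:30: 10:00–10:45, 11:30–12:30, 14:45–20:30.
Freya ∩ Ravi: 10:00–10:45, 11:30–12:30, 16:45–20:30.
Freya ∩ Ravi ∩ Oren: 11:30–12:15, 17:00–17:45.
Windows ≥ 15 min: 11:30–12:15, 17:00–17:45.

11:30–12:15, 17:00–17:45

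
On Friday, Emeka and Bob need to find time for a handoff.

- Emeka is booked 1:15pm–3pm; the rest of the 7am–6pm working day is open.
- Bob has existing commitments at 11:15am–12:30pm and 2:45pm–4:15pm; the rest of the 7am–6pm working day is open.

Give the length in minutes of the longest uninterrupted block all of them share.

Emeka free within 07:00–18:00: 07:00–13:15, 15:00–18:00.
Bob free within 07:00–18:00: 07:00–11:15, 12:30–14:45, 16:15–18:00.
Emeka ∩ Bob: 07:00–11:15, 12:30–13:15, 16:15–18:00.
Common window lengths: 255, 45, 105 min; longest is 255.

255 minutes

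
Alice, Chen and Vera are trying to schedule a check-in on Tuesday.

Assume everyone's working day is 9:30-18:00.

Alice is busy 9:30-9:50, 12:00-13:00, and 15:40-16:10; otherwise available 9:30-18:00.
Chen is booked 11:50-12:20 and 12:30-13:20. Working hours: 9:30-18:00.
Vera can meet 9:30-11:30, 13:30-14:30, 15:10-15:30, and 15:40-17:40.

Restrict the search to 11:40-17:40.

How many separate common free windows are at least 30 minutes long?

Alice free within 09:30–18:00: 09:50–12:00, 13:00–15:40, 16:10–18:00.
Chen free within 09:30–18:00: 09:30–11:50, 12:20–12:30, 13:20–18:00.
Alice ∩ Chen: 09:50–11:50, 13:20–15:40, 16:10–18:00.
Alice ∩ Chen ∩ Vera: 09:50–11:30, 13:30–14:30, 15:10–15:30, 16:10–17:40.
Restricted to 11:40–17:40: 13:30–14:30, 15:10–15:30, 16:10–17:40.
Windows ≥ 30 min: 13:30–14:30, 16:10–17:40.
That's 2 windows.

2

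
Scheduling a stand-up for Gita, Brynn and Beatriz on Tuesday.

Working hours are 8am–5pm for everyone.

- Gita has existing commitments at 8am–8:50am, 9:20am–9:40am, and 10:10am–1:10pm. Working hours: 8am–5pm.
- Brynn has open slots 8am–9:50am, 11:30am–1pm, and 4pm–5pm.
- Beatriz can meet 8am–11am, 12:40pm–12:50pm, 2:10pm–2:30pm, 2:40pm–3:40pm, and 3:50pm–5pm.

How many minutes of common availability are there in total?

Gita free within 08:00–17:00: 08:50–09:20, 09:40–10:10, 13:10–17:00.
Gita ∩ Brynn: 08:50–09:20, 09:40–09:50, 16:00–17:00.
Gita ∩ Brynn ∩ Beatriz: 08:50–09:20, 09:40–09:50, 16:00–17:00.
Total common minutes: 30 + 10 + 60 = 100.

100 minutes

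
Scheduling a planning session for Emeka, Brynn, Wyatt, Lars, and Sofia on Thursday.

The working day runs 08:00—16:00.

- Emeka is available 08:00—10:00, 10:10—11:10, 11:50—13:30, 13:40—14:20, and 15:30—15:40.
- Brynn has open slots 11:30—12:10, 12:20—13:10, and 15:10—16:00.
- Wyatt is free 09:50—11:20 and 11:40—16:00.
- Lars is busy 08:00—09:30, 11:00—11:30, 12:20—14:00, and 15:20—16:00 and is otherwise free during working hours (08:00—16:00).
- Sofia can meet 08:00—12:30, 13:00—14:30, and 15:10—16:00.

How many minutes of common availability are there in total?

Lars free within 08:00–16:00: 09:30–11:00, 11:30–12:20, 14:00–15:20.
Emeka ∩ Brynn: 11:50–12:10, 12:20–13:10, 15:30–15:40.
Emeka ∩ Brynn ∩ Wyatt: 11:50–12:10, 12:20–13:10, 15:30–15:40.
Emeka ∩ Brynn ∩ Wyatt ∩ Lars: 11:50–12:10.
Emeka ∩ Brynn ∩ Wyatt ∩ Lars ∩ Sofia: 11:50–12:10.
Total common minutes: 20.

20 minutes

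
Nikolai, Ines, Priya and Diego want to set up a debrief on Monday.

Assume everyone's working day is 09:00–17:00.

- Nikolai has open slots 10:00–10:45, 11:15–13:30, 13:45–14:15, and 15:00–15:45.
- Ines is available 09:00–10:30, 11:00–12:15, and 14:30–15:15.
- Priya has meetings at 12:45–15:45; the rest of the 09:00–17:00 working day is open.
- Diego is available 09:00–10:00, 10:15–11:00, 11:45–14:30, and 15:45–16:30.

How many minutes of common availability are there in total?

45 minutes

Priya free within 09:00–17:00: 09:00–12:45, 15:45–17:00.
Nikolai ∩ Ines: 10:00–10:30, 11:15–12:15, 15:00–15:15.
Nikolai ∩ Ines ∩ Priya: 10:00–10:30, 11:15–12:15.
Nikolai ∩ Ines ∩ Priya ∩ Diego: 10:15–10:30, 11:45–12:15.
Total common minutes: 15 + 30 = 45.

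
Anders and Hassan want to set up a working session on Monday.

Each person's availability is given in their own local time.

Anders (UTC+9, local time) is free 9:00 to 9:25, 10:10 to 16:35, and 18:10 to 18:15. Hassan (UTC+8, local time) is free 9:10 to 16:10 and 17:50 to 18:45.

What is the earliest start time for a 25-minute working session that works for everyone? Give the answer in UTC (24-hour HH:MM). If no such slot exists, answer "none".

01:10

Anders → UTC: 00:00–00:25, 01:10–07:35, 09:10–09:15.
Hassan → UTC: 01:10–08:10, 09:50–10:45.
Anders ∩ Hassan: 01:10–07:35.
Windows ≥ 25 min: 01:10–07:35.
Earliest such window starts at 01:10.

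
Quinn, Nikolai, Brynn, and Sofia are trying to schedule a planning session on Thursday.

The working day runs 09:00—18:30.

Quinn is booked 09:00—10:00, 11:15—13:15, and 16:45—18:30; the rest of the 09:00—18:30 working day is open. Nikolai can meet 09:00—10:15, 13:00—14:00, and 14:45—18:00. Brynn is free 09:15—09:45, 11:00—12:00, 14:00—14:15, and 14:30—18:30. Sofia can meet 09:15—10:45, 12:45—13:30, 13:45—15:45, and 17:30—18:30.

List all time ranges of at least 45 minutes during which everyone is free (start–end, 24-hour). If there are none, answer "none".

14:45–15:45

Quinn free within 09:00–18:30: 10:00–11:15, 13:15–16:45.
Quinn ∩ Nikolai: 10:00–10:15, 13:15–14:00, 14:45–16:45.
Quinn ∩ Nikolai ∩ Brynn: 14:45–16:45.
Quinn ∩ Nikolai ∩ Brynn ∩ Sofia: 14:45–15:45.
Windows ≥ 45 min: 14:45–15:45.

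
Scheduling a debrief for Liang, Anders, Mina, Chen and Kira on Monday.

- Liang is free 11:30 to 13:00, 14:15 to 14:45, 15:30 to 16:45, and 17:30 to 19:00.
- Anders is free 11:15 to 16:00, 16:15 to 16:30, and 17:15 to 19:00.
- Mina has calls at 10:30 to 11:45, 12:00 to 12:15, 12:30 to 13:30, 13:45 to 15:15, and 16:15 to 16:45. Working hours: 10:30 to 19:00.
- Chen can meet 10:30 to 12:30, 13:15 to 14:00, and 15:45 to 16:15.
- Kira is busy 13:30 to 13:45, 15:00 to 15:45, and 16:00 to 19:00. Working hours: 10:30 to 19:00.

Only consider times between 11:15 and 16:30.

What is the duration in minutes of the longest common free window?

15 minutes

Mina free within 10:30–19:00: 11:45–12:00, 12:15–12:30, 13:30–13:45, 15:15–16:15, 16:45–19:00.
Kira free within 10:30–19:00: 10:30–13:30, 13:45–15:00, 15:45–16:00.
Liang ∩ Anders: 11:30–13:00, 14:15–14:45, 15:30–16:00, 16:15–16:30, 17:30–19:00.
Liang ∩ Anders ∩ Mina: 11:45–12:00, 12:15–12:30, 15:30–16:00, 17:30–19:00.
Liang ∩ Anders ∩ Mina ∩ Chen: 11:45–12:00, 12:15–12:30, 15:45–16:00.
Liang ∩ Anders ∩ Mina ∩ Chen ∩ Kira: 11:45–12:00, 12:15–12:30, 15:45–16:00.
Restricted to 11:15–16:30: 11:45–12:00, 12:15–12:30, 15:45–16:00.
Common window lengths: 15, 15, 15 min; longest is 15.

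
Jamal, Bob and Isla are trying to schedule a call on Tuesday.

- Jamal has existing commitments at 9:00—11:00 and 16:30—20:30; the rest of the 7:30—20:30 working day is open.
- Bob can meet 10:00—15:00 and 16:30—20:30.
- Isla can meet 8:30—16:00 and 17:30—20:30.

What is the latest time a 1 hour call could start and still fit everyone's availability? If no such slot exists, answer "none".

Jamal free within 07:30–20:30: 07:30–09:00, 11:00–16:30.
Jamal ∩ Bob: 11:00–15:00.
Jamal ∩ Bob ∩ Isla: 11:00–15:00.
Windows ≥ 60 min: 11:00–15:00.
Latest start in the last window 11:00–15:00 is 15:00 − 60 min = 14:00.

14:00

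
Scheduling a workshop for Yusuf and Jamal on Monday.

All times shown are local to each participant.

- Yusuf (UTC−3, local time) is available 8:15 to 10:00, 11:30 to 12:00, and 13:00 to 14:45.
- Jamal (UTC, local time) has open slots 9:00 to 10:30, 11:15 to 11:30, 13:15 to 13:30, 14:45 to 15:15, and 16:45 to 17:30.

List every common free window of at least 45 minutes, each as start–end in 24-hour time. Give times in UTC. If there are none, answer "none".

16:45–17:30

Yusuf → UTC: 11:15–13:00, 14:30–15:00, 16:00–17:45.
Jamal → UTC: 09:00–10:30, 11:15–11:30, 13:15–13:30, 14:45–15:15, 16:45–17:30.
Yusuf ∩ Jamal: 11:15–11:30, 14:45–15:00, 16:45–17:30.
Windows ≥ 45 min: 16:45–17:30.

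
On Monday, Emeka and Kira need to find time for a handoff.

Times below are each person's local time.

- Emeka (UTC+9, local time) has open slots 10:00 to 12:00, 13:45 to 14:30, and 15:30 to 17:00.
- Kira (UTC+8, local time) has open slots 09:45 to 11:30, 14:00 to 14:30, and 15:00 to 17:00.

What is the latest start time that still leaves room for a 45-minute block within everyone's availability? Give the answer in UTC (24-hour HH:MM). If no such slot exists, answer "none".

Emeka → UTC: 01:00–03:00, 04:45–05:30, 06:30–08:00.
Kira → UTC: 01:45–03:30, 06:00–06:30, 07:00–09:00.
Emeka ∩ Kira: 01:45–03:00, 07:00–08:00.
Windows ≥ 45 min: 01:45–03:00, 07:00–08:00.
Latest start in the last window 07:00–08:00 is 08:00 − 45 min = 07:15.

07:15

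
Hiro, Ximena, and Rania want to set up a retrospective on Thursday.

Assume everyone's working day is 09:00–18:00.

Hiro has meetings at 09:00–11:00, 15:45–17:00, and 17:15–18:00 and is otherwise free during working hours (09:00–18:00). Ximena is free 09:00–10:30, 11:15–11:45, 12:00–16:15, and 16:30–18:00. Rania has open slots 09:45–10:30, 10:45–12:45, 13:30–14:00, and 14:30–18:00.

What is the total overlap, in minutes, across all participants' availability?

Hiro free within 09:00–18:00: 11:00–15:45, 17:00–17:15.
Hiro ∩ Ximena: 11:15–11:45, 12:00–15:45, 17:00–17:15.
Hiro ∩ Ximena ∩ Rania: 11:15–11:45, 12:00–12:45, 13:30–14:00, 14:30–15:45, 17:00–17:15.
Total common minutes: 30 + 45 + 30 + 75 + 15 = 195.

195 minutes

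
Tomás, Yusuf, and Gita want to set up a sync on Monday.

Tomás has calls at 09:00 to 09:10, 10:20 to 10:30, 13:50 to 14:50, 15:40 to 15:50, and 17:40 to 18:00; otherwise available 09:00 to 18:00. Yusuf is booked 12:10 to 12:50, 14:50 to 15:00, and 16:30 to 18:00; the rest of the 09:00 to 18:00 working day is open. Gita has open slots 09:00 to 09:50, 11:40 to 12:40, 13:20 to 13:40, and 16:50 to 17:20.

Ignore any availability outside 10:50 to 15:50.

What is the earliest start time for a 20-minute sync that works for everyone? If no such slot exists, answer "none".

Tomás free within 09:00–18:00: 09:10–10:20, 10:30–13:50, 14:50–15:40, 15:50–17:40.
Yusuf free within 09:00–18:00: 09:00–12:10, 12:50–14:50, 15:00–16:30.
Tomás ∩ Yusuf: 09:10–10:20, 10:30–12:10, 12:50–13:50, 15:00–15:40, 15:50–16:30.
Tomás ∩ Yusuf ∩ Gita: 09:10–09:50, 11:40–12:10, 13:20–13:40.
Restricted to 10:50–15:50: 11:40–12:10, 13:20–13:40.
Windows ≥ 20 min: 11:40–12:10, 13:20–13:40.
Earliest such window starts at 11:40.

11:40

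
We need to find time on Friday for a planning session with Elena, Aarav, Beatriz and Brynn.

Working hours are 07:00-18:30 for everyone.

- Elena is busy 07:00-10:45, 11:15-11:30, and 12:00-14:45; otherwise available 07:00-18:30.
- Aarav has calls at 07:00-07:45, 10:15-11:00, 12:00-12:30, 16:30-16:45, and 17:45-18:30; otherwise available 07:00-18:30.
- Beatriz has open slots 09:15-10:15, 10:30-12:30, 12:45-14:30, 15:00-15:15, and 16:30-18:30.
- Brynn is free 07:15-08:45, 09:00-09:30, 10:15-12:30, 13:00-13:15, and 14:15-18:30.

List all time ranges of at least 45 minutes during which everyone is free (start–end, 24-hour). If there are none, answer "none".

16:45–17:45

Elena free within 07:00–18:30: 10:45–11:15, 11:30–12:00, 14:45–18:30.
Aarav free within 07:00–18:30: 07:45–10:15, 11:00–12:00, 12:30–16:30, 16:45–17:45.
Elena ∩ Aarav: 11:00–11:15, 11:30–12:00, 14:45–16:30, 16:45–17:45.
Elena ∩ Aarav ∩ Beatriz: 11:00–11:15, 11:30–12:00, 15:00–15:15, 16:45–17:45.
Elena ∩ Aarav ∩ Beatriz ∩ Brynn: 11:00–11:15, 11:30–12:00, 15:00–15:15, 16:45–17:45.
Windows ≥ 45 min: 16:45–17:45.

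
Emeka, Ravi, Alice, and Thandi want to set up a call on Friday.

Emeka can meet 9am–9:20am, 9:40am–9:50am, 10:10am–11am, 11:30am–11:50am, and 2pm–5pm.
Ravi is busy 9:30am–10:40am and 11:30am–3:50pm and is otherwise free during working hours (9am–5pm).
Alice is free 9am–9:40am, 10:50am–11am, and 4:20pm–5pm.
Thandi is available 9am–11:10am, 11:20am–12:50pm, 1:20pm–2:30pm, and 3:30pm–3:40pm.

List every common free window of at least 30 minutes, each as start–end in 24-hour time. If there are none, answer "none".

none

Ravi free within 09:00–17:00: 09:00–09:30, 10:40–11:30, 15:50–17:00.
Emeka ∩ Ravi: 09:00–09:20, 10:40–11:00, 15:50–17:00.
Emeka ∩ Ravi ∩ Alice: 09:00–09:20, 10:50–11:00, 16:20–17:00.
Emeka ∩ Ravi ∩ Alice ∩ Thandi: 09:00–09:20, 10:50–11:00.
Windows ≥ 30 min: (none).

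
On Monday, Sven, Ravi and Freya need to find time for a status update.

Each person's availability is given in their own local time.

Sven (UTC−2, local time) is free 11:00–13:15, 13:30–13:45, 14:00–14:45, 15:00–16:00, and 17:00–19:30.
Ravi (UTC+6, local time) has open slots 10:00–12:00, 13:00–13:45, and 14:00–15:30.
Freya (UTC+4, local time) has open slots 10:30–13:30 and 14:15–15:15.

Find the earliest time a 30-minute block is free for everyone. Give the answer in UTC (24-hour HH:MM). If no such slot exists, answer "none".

Sven → UTC: 13:00–15:15, 15:30–15:45, 16:00–16:45, 17:00–18:00, 19:00–21:30.
Ravi → UTC: 04:00–06:00, 07:00–07:45, 08:00–09:30.
Freya → UTC: 06:30–09:30, 10:15–11:15.
Sven ∩ Ravi: (none).
Sven ∩ Ravi ∩ Freya: (none).
Windows ≥ 30 min: (none).

none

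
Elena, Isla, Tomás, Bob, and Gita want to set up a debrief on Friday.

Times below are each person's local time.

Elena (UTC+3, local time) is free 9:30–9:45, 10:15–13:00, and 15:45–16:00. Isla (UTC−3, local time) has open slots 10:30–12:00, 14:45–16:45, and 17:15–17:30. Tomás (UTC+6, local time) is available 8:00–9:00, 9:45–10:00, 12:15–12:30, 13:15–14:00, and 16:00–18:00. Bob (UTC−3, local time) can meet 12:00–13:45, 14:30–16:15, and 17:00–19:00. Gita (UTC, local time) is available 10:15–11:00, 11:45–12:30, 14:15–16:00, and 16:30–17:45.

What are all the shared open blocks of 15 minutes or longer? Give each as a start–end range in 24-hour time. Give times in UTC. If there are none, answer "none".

Elena → UTC: 06:30–06:45, 07:15–10:00, 12:45–13:00.
Isla → UTC: 13:30–15:00, 17:45–19:45, 20:15–20:30.
Tomás → UTC: 02:00–03:00, 03:45–04:00, 06:15–06:30, 07:15–08:00, 10:00–12:00.
Bob → UTC: 15:00–16:45, 17:30–19:15, 20:00–22:00.
Gita → UTC: 10:15–11:00, 11:45–12:30, 14:15–16:00, 16:30–17:45.
Elena ∩ Isla: (none).
Elena ∩ Isla ∩ Tomás: (none).
Elena ∩ Isla ∩ Tomás ∩ Bob: (none).
Elena ∩ Isla ∩ Tomás ∩ Bob ∩ Gita: (none).
Windows ≥ 15 min: (none).

none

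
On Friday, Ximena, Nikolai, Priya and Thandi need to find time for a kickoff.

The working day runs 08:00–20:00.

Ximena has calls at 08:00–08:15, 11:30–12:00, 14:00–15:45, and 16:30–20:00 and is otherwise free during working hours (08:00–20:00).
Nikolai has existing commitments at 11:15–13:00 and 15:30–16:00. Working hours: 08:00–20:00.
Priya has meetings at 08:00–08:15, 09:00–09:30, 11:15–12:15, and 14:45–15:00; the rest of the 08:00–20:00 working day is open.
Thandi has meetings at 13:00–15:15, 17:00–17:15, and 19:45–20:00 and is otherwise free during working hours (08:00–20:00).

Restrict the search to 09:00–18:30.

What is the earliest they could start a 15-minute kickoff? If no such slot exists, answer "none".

09:30

Ximena free within 08:00–20:00: 08:15–11:30, 12:00–14:00, 15:45–16:30.
Nikolai free within 08:00–20:00: 08:00–11:15, 13:00–15:30, 16:00–20:00.
Priya free within 08:00–20:00: 08:15–09:00, 09:30–11:15, 12:15–14:45, 15:00–20:00.
Thandi free within 08:00–20:00: 08:00–13:00, 15:15–17:00, 17:15–19:45.
Ximena ∩ Nikolai: 08:15–11:15, 13:00–14:00, 16:00–16:30.
Ximena ∩ Nikolai ∩ Priya: 08:15–09:00, 09:30–11:15, 13:00–14:00, 16:00–16:30.
Ximena ∩ Nikolai ∩ Priya ∩ Thandi: 08:15–09:00, 09:30–11:15, 16:00–16:30.
Restricted to 09:00–18:30: 09:30–11:15, 16:00–16:30.
Windows ≥ 15 min: 09:30–11:15, 16:00–16:30.
Earliest such window starts at 09:30.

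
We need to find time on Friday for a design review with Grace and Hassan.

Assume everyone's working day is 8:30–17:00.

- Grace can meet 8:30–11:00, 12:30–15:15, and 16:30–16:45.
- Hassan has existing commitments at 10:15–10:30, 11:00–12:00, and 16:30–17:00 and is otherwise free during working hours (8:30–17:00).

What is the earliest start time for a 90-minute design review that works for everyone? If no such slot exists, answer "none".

Hassan free within 08:30–17:00: 08:30–10:15, 10:30–11:00, 12:00–16:30.
Grace ∩ Hassan: 08:30–10:15, 10:30–11:00, 12:30–15:15.
Windows ≥ 90 min: 08:30–10:15, 12:30–15:15.
Earliest such window starts at 08:30.

08:30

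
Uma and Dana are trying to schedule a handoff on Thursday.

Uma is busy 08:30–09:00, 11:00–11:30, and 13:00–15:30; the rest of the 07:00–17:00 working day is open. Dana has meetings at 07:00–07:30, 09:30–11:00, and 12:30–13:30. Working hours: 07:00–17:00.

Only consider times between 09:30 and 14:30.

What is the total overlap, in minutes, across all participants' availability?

Uma free within 07:00–17:00: 07:00–08:30, 09:00–11:00, 11:30–13:00, 15:30–17:00.
Dana free within 07:00–17:00: 07:30–09:30, 11:00–12:30, 13:30–17:00.
Uma ∩ Dana: 07:30–08:30, 09:00–09:30, 11:30–12:30, 15:30–17:00.
Restricted to 09:30–14:30: 11:30–12:30.
Total common minutes: 60.

60 minutes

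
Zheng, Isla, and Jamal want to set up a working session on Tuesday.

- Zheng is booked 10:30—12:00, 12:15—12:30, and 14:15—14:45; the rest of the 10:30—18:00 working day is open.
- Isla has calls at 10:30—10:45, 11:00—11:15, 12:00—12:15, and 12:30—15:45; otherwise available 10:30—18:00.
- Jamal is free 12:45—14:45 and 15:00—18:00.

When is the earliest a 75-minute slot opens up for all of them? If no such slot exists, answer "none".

Zheng free within 10:30–18:00: 12:00–12:15, 12:30–14:15, 14:45–18:00.
Isla free within 10:30–18:00: 10:45–11:00, 11:15–12:00, 12:15–12:30, 15:45–18:00.
Zheng ∩ Isla: 15:45–18:00.
Zheng ∩ Isla ∩ Jamal: 15:45–18:00.
Windows ≥ 75 min: 15:45–18:00.
Earliest such window starts at 15:45.

15:45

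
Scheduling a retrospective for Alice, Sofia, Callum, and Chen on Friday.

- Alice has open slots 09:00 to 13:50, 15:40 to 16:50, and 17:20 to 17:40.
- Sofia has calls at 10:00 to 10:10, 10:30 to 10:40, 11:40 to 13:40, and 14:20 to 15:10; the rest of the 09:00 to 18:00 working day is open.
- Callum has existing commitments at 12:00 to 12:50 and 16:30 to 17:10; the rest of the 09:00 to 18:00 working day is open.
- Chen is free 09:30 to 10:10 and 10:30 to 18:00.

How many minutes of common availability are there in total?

170 minutes

Sofia free within 09:00–18:00: 09:00–10:00, 10:10–10:30, 10:40–11:40, 13:40–14:20, 15:10–18:00.
Callum free within 09:00–18:00: 09:00–12:00, 12:50–16:30, 17:10–18:00.
Alice ∩ Sofia: 09:00–10:00, 10:10–10:30, 10:40–11:40, 13:40–13:50, 15:40–16:50, 17:20–17:40.
Alice ∩ Sofia ∩ Callum: 09:00–10:00, 10:10–10:30, 10:40–11:40, 13:40–13:50, 15:40–16:30, 17:20–17:40.
Alice ∩ Sofia ∩ Callum ∩ Chen: 09:30–10:00, 10:40–11:40, 13:40–13:50, 15:40–16:30, 17:20–17:40.
Total common minutes: 30 + 60 + 10 + 50 + 20 = 170.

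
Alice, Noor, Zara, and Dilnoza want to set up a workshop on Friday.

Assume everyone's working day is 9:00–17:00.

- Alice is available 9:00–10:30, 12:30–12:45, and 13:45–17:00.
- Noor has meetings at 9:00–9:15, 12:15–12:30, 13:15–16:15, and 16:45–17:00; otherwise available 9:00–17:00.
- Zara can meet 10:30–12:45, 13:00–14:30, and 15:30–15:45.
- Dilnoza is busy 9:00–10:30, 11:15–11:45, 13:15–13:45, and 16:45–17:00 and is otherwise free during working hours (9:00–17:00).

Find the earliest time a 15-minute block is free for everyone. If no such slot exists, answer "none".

12:30

Noor free within 09:00–17:00: 09:15–12:15, 12:30–13:15, 16:15–16:45.
Dilnoza free within 09:00–17:00: 10:30–11:15, 11:45–13:15, 13:45–16:45.
Alice ∩ Noor: 09:15–10:30, 12:30–12:45, 16:15–16:45.
Alice ∩ Noor ∩ Zara: 12:30–12:45.
Alice ∩ Noor ∩ Zara ∩ Dilnoza: 12:30–12:45.
Windows ≥ 15 min: 12:30–12:45.
Earliest such window starts at 12:30.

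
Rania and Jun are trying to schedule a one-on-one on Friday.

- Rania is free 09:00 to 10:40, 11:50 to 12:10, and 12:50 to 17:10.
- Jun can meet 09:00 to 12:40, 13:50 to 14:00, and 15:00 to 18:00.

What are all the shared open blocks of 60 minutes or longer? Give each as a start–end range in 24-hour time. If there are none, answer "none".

09:00–10:40, 15:00–17:10

Rania ∩ Jun: 09:00–10:40, 11:50–12:10, 13:50–14:00, 15:00–17:10.
Windows ≥ 60 min: 09:00–10:40, 15:00–17:10.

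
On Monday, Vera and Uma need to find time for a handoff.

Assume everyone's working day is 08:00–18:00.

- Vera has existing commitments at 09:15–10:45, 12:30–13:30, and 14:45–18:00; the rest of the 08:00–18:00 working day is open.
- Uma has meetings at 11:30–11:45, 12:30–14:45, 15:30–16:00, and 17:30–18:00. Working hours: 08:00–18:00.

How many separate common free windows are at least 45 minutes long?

Vera free within 08:00–18:00: 08:00–09:15, 10:45–12:30, 13:30–14:45.
Uma free within 08:00–18:00: 08:00–11:30, 11:45–12:30, 14:45–15:30, 16:00–17:30.
Vera ∩ Uma: 08:00–09:15, 10:45–11:30, 11:45–12:30.
Windows ≥ 45 min: 08:00–09:15, 10:45–11:30, 11:45–12:30.
That's 3 windows.

3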